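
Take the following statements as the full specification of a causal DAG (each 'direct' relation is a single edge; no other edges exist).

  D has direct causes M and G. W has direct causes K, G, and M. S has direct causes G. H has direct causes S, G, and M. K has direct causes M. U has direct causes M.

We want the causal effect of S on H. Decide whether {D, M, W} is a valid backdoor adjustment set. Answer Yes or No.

No

Backdoor paths from S to H (paths whose first edge points into S):
  P1: S <- G -> D <- M -> H
  P2: S <- G -> W <- M -> H
  P3: S <- G -> W <- K <- M -> H
  P4: S <- G -> H
Condition 1 (no descendant of S in the set): holds — descendants of S are {H}; none are in {D, M, W}.
Condition 2 (every backdoor path blocked by {D, M, W}):
  P1: blocked at fork node M ∈ conditioning set.
  P2: blocked at fork node M ∈ conditioning set.
  P3: blocked at fork node M ∈ conditioning set.
  P4: open — no interior node is in the conditioning set.
{D, M, W} does not satisfy the backdoor criterion.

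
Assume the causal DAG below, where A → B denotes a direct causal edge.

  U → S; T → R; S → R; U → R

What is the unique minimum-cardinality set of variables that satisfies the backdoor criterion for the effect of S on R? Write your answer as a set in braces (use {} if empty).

Variables eligible for adjustment (non-descendants of S, excluding S and R): {T, U}.
Backdoor paths from S to R:
  P1: S <- U -> R
The empty set is not sufficient: P1 (S <- U -> R) has no collider blocking it and no conditioned non-collider, so it is open.
Try {U}:
  P1: blocked at fork node U ∈ conditioning set.
{U} contains no descendant of S and blocks every backdoor path.
No other singleton works — e.g. {T} leaves P1 open — so {U} is the unique smallest valid adjustment set.

{U}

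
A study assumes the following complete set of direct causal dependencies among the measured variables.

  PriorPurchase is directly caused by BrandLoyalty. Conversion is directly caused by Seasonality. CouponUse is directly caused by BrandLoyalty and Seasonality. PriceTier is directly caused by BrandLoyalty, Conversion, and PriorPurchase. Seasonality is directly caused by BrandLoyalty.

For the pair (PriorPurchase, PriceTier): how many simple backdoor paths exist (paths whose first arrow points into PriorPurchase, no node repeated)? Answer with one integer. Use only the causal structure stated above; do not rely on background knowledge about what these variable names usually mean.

3

A backdoor path from PriorPurchase to PriceTier is any simple undirected path whose first edge points into PriorPurchase (i.e. leaves PriorPurchase via a parent).
Parents of PriorPurchase: {BrandLoyalty}.
Enumerating:
  P1: PriorPurchase <- BrandLoyalty -> Seasonality -> Conversion -> PriceTier
  P2: PriorPurchase <- BrandLoyalty -> PriceTier
  P3: PriorPurchase <- BrandLoyalty -> CouponUse <- Seasonality -> Conversion -> PriceTier
That exhausts the simple backdoor paths. Count: 3.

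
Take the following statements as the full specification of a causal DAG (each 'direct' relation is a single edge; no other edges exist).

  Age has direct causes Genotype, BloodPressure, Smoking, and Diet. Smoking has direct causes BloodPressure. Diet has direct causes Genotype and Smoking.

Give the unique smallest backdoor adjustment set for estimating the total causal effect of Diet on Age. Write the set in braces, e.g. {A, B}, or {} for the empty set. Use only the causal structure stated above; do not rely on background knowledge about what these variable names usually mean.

Variables eligible for adjustment (non-descendants of Diet, excluding Diet and Age): {BloodPressure, Genotype, Smoking}.
Backdoor paths from Diet to Age:
  P1: Diet <- Genotype -> Age
  P2: Diet <- Smoking <- BloodPressure -> Age
  P3: Diet <- Smoking -> Age
The empty set is not sufficient: P1 (Diet <- Genotype -> Age) has no collider blocking it and no conditioned non-collider, so it is open.
Try {Genotype, Smoking}:
  P1: blocked at fork node Genotype ∈ conditioning set.
  P2: blocked at chain node Smoking ∈ conditioning set.
  P3: blocked at fork node Smoking ∈ conditioning set.
{Genotype, Smoking} contains no descendant of Diet and blocks every backdoor path.
Every element of {Genotype, Smoking} is needed (dropping Genotype leaves P1 open; dropping Smoking leaves P2 open), so no proper subset is valid.
Among all size-2 subsets of the eligible variables, only {Genotype, Smoking} blocks every backdoor path, so it is the unique smallest valid adjustment set.

{Genotype, Smoking}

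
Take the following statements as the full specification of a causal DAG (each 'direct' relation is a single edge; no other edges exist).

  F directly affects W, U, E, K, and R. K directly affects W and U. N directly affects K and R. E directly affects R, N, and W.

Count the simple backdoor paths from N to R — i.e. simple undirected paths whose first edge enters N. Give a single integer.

A backdoor path from N to R is any simple undirected path whose first edge points into N (i.e. leaves N via a parent).
Parents of N: {E}.
Enumerating:
  P1: N <- E <- F -> R
  P2: N <- E -> W <- F -> R
  P3: N <- E -> W <- K <- F -> R
  P4: N <- E -> W <- K -> U <- F -> R
  P5: N <- E -> R
That exhausts the simple backdoor paths. Count: 5.

5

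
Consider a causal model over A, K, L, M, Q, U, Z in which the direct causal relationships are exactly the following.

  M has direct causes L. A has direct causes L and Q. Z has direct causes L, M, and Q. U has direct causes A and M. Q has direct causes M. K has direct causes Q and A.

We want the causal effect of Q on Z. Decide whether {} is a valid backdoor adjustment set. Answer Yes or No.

Backdoor paths from Q to Z (paths whose first edge points into Q):
  P1: Q <- M <- L -> Z
  P2: Q <- M -> Z
  P3: Q <- M -> U <- A <- L -> Z
Condition 1 (no descendant of Q in the set): holds — descendants of Q are {A, K, U, Z}; none are in {}.
Condition 2 (every backdoor path blocked by {}):
  P1: open — no interior node is in the conditioning set.
  P2: open — no interior node is in the conditioning set.
  P3: blocked at collider U (neither it nor any descendant is in the conditioning set).
{} does not satisfy the backdoor criterion.

No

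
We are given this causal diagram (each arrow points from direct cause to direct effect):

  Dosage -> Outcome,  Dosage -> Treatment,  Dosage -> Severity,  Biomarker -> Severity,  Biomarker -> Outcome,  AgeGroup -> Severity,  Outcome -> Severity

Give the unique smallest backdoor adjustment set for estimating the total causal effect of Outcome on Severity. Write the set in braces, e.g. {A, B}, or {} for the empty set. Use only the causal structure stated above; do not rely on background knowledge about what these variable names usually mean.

Variables eligible for adjustment (non-descendants of Outcome, excluding Outcome and Severity): {AgeGroup, Biomarker, Dosage, Treatment}.
Backdoor paths from Outcome to Severity:
  P1: Outcome <- Dosage -> Severity
  P2: Outcome <- Biomarker -> Severity
The empty set is not sufficient: P1 (Outcome <- Dosage -> Severity) has no collider blocking it and no conditioned non-collider, so it is open.
Try {Biomarker, Dosage}:
  P1: blocked at fork node Dosage ∈ conditioning set.
  P2: blocked at fork node Biomarker ∈ conditioning set.
{Biomarker, Dosage} contains no descendant of Outcome and blocks every backdoor path.
Every element of {Biomarker, Dosage} is needed (dropping Biomarker leaves P2 open; dropping Dosage leaves P1 open), so no proper subset is valid.
Among all size-2 subsets of the eligible variables, only {Biomarker, Dosage} blocks every backdoor path, so it is the unique smallest valid adjustment set.

{Biomarker, Dosage}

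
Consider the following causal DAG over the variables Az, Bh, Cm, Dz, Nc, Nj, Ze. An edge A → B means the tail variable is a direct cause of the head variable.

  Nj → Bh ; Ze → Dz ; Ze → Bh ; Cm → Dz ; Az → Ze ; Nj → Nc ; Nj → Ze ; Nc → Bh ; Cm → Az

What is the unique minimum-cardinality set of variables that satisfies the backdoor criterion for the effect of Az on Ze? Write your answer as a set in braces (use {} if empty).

{}

Variables eligible for adjustment (non-descendants of Az, excluding Az and Ze): {Cm, Nc, Nj}.
Backdoor paths from Az to Ze:
  P1: Az <- Cm -> Dz <- Ze
Each backdoor path contains an unconditioned collider, so every path is already blocked with the empty conditioning set:
  P1: blocked at collider Dz (neither it nor any descendant is in the conditioning set).
The empty set is therefore the unique smallest valid set.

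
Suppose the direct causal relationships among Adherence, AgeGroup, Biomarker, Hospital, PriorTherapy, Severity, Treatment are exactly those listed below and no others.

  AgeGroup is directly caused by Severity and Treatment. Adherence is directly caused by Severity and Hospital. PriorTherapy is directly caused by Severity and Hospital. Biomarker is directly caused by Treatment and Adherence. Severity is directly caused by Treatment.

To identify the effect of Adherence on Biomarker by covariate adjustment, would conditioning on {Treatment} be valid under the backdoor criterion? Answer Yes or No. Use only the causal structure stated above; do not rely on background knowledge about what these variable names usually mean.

Backdoor paths from Adherence to Biomarker (paths whose first edge points into Adherence):
  P1: Adherence <- Hospital -> PriorTherapy <- Severity <- Treatment -> Biomarker
  P2: Adherence <- Hospital -> PriorTherapy <- Severity -> AgeGroup <- Treatment -> Biomarker
  P3: Adherence <- Severity <- Treatment -> Biomarker
  P4: Adherence <- Severity -> AgeGroup <- Treatment -> Biomarker
Condition 1 (no descendant of Adherence in the set): holds — descendants of Adherence are {Biomarker}; none are in {Treatment}.
Condition 2 (every backdoor path blocked by {Treatment}):
  P1: blocked at collider PriorTherapy (neither it nor any descendant is in the conditioning set).
  P2: blocked at collider PriorTherapy (neither it nor any descendant is in the conditioning set).
  P3: blocked at fork node Treatment ∈ conditioning set.
  P4: blocked at collider AgeGroup (neither it nor any descendant is in the conditioning set).
{Treatment} satisfies the backdoor criterion.

Yes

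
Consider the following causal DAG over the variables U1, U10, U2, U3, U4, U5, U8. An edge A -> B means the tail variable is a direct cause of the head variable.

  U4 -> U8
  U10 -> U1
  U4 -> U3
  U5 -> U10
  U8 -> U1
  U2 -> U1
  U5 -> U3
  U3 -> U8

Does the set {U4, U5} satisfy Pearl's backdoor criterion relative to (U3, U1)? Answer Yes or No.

Backdoor paths from U3 to U1 (paths whose first edge points into U3):
  P1: U3 <- U5 -> U10 -> U1
  P2: U3 <- U4 -> U8 -> U1
Condition 1 (no descendant of U3 in the set): holds — descendants of U3 are {U1, U8}; none are in {U4, U5}.
Condition 2 (every backdoor path blocked by {U4, U5}):
  P1: blocked at fork node U5 ∈ conditioning set.
  P2: blocked at fork node U4 ∈ conditioning set.
{U4, U5} satisfies the backdoor criterion.

Yes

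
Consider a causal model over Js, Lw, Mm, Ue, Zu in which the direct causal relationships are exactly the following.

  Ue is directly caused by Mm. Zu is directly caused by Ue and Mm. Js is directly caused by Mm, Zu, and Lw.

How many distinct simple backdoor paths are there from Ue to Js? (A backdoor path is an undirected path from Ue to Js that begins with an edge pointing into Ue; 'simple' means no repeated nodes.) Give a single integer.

2

A backdoor path from Ue to Js is any simple undirected path whose first edge points into Ue (i.e. leaves Ue via a parent).
Parents of Ue: {Mm}.
Enumerating:
  P1: Ue <- Mm -> Zu -> Js
  P2: Ue <- Mm -> Js
That exhausts the simple backdoor paths. Count: 2.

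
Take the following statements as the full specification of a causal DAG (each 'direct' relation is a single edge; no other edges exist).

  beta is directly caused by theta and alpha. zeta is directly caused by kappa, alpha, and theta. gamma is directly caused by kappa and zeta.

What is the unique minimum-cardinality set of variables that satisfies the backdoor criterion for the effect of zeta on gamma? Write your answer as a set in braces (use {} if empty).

{kappa}

Variables eligible for adjustment (non-descendants of zeta, excluding zeta and gamma): {alpha, beta, kappa, theta}.
Backdoor paths from zeta to gamma:
  P1: zeta <- kappa -> gamma
The empty set is not sufficient: P1 (zeta <- kappa -> gamma) has no collider blocking it and no conditioned non-collider, so it is open.
Try {kappa}:
  P1: blocked at fork node kappa ∈ conditioning set.
{kappa} contains no descendant of zeta and blocks every backdoor path.
No other singleton works — e.g. {theta} leaves P1 open — so {kappa} is the unique smallest valid adjustment set.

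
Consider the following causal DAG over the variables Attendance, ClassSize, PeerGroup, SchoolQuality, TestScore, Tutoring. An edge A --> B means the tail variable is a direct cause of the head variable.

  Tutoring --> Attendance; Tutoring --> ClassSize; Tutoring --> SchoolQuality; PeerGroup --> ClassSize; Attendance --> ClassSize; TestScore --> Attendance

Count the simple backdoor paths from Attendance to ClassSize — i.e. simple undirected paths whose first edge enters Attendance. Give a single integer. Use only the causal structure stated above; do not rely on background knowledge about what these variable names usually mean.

A backdoor path from Attendance to ClassSize is any simple undirected path whose first edge points into Attendance (i.e. leaves Attendance via a parent).
Parents of Attendance: {TestScore, Tutoring}.
Enumerating:
  P1: Attendance <- Tutoring -> ClassSize
That exhausts the simple backdoor paths. Count: 1.

1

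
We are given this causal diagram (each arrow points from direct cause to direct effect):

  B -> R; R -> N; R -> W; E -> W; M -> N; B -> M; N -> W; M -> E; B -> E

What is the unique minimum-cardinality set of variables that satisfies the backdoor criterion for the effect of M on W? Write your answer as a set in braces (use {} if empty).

{B}

Variables eligible for adjustment (non-descendants of M, excluding M and W): {B, R}.
Backdoor paths from M to W:
  P1: M <- B -> E -> W
  P2: M <- B -> R -> N -> W
  P3: M <- B -> R -> W
The empty set is not sufficient: P1 (M <- B -> E -> W) has no collider blocking it and no conditioned non-collider, so it is open.
Try {B}:
  P1: blocked at fork node B ∈ conditioning set.
  P2: blocked at fork node B ∈ conditioning set.
  P3: blocked at fork node B ∈ conditioning set.
{B} contains no descendant of M and blocks every backdoor path.
No other singleton works — e.g. {R} leaves P1 open — so {B} is the unique smallest valid adjustment set.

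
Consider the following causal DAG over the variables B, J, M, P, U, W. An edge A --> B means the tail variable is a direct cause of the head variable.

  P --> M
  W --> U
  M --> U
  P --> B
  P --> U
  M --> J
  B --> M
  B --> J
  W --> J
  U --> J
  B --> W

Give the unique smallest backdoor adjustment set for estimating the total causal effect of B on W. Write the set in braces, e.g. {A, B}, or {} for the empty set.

Variables eligible for adjustment (non-descendants of B, excluding B and W): {P}.
Backdoor paths from B to W:
  P1: B <- P -> M -> U <- W
  P2: B <- P -> M -> U -> J <- W
  P3: B <- P -> M -> J <- W
  P4: B <- P -> M -> J <- U <- W
  P5: B <- P -> U <- M -> J <- W
  P6: B <- P -> U <- W
  P7: B <- P -> U -> J <- W
Each backdoor path contains an unconditioned collider, so every path is already blocked with the empty conditioning set:
  P1: blocked at collider U (neither it nor any descendant is in the conditioning set).
  P2: blocked at collider J (neither it nor any descendant is in the conditioning set).
  P3: blocked at collider J (neither it nor any descendant is in the conditioning set).
  P4: blocked at collider J (neither it nor any descendant is in the conditioning set).
  P5: blocked at collider U (neither it nor any descendant is in the conditioning set).
  P6: blocked at collider U (neither it nor any descendant is in the conditioning set).
  P7: blocked at collider J (neither it nor any descendant is in the conditioning set).
The empty set is therefore the unique smallest valid set.

{}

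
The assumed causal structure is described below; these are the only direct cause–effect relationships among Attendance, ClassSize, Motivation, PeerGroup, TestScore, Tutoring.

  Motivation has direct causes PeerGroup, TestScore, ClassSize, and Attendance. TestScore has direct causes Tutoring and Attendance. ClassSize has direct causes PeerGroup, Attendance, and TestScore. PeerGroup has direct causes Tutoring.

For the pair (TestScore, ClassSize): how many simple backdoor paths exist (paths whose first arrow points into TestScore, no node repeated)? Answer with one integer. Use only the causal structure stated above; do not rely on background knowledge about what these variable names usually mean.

A backdoor path from TestScore to ClassSize is any simple undirected path whose first edge points into TestScore (i.e. leaves TestScore via a parent).
Parents of TestScore: {Attendance, Tutoring}.
Enumerating:
  P1: TestScore <- Tutoring -> PeerGroup -> ClassSize
  P2: TestScore <- Tutoring -> PeerGroup -> Motivation <- Attendance -> ClassSize
  P3: TestScore <- Tutoring -> PeerGroup -> Motivation <- ClassSize
  P4: TestScore <- Attendance -> ClassSize
  P5: TestScore <- Attendance -> Motivation <- PeerGroup -> ClassSize
  P6: TestScore <- Attendance -> Motivation <- ClassSize
That exhausts the simple backdoor paths. Count: 6.

6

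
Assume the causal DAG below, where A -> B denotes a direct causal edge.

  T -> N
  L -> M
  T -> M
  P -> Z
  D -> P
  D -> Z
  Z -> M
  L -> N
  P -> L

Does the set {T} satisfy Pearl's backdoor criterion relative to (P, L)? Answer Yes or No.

Backdoor paths from P to L (paths whose first edge points into P):
  P1: P <- D -> Z -> M <- T -> N <- L
  P2: P <- D -> Z -> M <- L
Condition 1 (no descendant of P in the set): holds — descendants of P are {L, M, N, Z}; none are in {T}.
Condition 2 (every backdoor path blocked by {T}):
  P1: blocked at collider M (neither it nor any descendant is in the conditioning set).
  P2: blocked at collider M (neither it nor any descendant is in the conditioning set).
{T} satisfies the backdoor criterion.

Yes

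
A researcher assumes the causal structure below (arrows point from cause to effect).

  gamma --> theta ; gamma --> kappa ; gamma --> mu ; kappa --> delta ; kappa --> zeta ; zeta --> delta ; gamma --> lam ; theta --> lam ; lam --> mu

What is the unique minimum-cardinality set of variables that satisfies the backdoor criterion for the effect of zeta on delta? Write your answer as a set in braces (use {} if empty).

Variables eligible for adjustment (non-descendants of zeta, excluding zeta and delta): {gamma, kappa, lam, mu, theta}.
Backdoor paths from zeta to delta:
  P1: zeta <- kappa -> delta
The empty set is not sufficient: P1 (zeta <- kappa -> delta) has no collider blocking it and no conditioned non-collider, so it is open.
Try {kappa}:
  P1: blocked at fork node kappa ∈ conditioning set.
{kappa} contains no descendant of zeta and blocks every backdoor path.
No other singleton works — e.g. {gamma} leaves P1 open — so {kappa} is the unique smallest valid adjustment set.

{kappa}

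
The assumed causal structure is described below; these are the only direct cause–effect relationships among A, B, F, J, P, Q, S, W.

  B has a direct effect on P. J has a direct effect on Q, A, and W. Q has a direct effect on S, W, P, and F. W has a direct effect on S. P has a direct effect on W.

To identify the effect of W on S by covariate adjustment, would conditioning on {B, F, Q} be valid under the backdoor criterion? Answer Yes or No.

Yes

Backdoor paths from W to S (paths whose first edge points into W):
  P1: W <- J -> Q -> S
  P2: W <- Q -> S
  P3: W <- P <- Q -> S
Condition 1 (no descendant of W in the set): holds — descendants of W are {S}; none are in {B, F, Q}.
Condition 2 (every backdoor path blocked by {B, F, Q}):
  P1: blocked at chain node Q ∈ conditioning set.
  P2: blocked at fork node Q ∈ conditioning set.
  P3: blocked at fork node Q ∈ conditioning set.
{B, F, Q} satisfies the backdoor criterion.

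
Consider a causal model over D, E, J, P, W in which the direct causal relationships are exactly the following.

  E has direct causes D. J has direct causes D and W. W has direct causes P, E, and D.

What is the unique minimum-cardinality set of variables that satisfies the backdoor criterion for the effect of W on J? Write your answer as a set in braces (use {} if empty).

{D}

Variables eligible for adjustment (non-descendants of W, excluding W and J): {D, E, P}.
Backdoor paths from W to J:
  P1: W <- D -> J
  P2: W <- E <- D -> J
The empty set is not sufficient: P1 (W <- D -> J) has no collider blocking it and no conditioned non-collider, so it is open.
Try {D}:
  P1: blocked at fork node D ∈ conditioning set.
  P2: blocked at fork node D ∈ conditioning set.
{D} contains no descendant of W and blocks every backdoor path.
No other singleton works — e.g. {P} leaves P1 open — so {D} is the unique smallest valid adjustment set.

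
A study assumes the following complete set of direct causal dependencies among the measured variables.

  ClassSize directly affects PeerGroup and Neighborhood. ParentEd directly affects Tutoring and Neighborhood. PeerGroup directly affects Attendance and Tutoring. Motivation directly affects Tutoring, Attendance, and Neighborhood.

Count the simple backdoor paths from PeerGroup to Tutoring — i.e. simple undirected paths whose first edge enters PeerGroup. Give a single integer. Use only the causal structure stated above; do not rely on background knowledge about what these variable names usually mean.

A backdoor path from PeerGroup to Tutoring is any simple undirected path whose first edge points into PeerGroup (i.e. leaves PeerGroup via a parent).
Parents of PeerGroup: {ClassSize}.
Enumerating:
  P1: PeerGroup <- ClassSize -> Neighborhood <- Motivation -> Tutoring
  P2: PeerGroup <- ClassSize -> Neighborhood <- ParentEd -> Tutoring
That exhausts the simple backdoor paths. Count: 2.

2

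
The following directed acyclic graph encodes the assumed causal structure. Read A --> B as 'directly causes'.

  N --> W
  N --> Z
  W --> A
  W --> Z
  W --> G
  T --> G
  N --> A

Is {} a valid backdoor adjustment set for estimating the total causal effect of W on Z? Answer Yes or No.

No

Backdoor paths from W to Z (paths whose first edge points into W):
  P1: W <- N -> Z
Condition 1 (no descendant of W in the set): holds — descendants of W are {A, G, Z}; none are in {}.
Condition 2 (every backdoor path blocked by {}):
  P1: open — no interior node is in the conditioning set.
{} does not satisfy the backdoor criterion.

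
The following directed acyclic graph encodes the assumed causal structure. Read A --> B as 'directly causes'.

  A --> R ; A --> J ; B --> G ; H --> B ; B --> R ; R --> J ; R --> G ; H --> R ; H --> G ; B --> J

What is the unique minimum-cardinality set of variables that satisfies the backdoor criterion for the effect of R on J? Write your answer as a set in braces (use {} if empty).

Variables eligible for adjustment (non-descendants of R, excluding R and J): {A, B, H}.
Backdoor paths from R to J:
  P1: R <- H -> B -> J
  P2: R <- H -> G <- B -> J
  P3: R <- A -> J
  P4: R <- B -> J
The empty set is not sufficient: P1 (R <- H -> B -> J) has no collider blocking it and no conditioned non-collider, so it is open.
Try {A, B}:
  P1: blocked at chain node B ∈ conditioning set.
  P2: blocked at collider G (neither it nor any descendant is in the conditioning set).
  P3: blocked at fork node A ∈ conditioning set.
  P4: blocked at fork node B ∈ conditioning set.
{A, B} contains no descendant of R and blocks every backdoor path.
Every element of {A, B} is needed (dropping A leaves P3 open; dropping B leaves P1 open), so no proper subset is valid.
Among all size-2 subsets of the eligible variables, only {A, B} blocks every backdoor path, so it is the unique smallest valid adjustment set.

{A, B}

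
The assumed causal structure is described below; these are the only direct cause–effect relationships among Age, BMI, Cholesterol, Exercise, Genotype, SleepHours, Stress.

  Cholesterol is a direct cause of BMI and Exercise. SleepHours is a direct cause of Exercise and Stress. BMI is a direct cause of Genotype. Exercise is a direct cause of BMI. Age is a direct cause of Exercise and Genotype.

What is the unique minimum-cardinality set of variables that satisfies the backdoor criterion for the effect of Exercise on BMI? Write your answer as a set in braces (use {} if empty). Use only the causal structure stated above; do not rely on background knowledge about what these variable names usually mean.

{Cholesterol}

Variables eligible for adjustment (non-descendants of Exercise, excluding Exercise and BMI): {Age, Cholesterol, SleepHours, Stress}.
Backdoor paths from Exercise to BMI:
  P1: Exercise <- Cholesterol -> BMI
  P2: Exercise <- Age -> Genotype <- BMI
The empty set is not sufficient: P1 (Exercise <- Cholesterol -> BMI) has no collider blocking it and no conditioned non-collider, so it is open.
Try {Cholesterol}:
  P1: blocked at fork node Cholesterol ∈ conditioning set.
  P2: blocked at collider Genotype (neither it nor any descendant is in the conditioning set).
{Cholesterol} contains no descendant of Exercise and blocks every backdoor path.
No other singleton works — e.g. {SleepHours} leaves P1 open — so {Cholesterol} is the unique smallest valid adjustment set.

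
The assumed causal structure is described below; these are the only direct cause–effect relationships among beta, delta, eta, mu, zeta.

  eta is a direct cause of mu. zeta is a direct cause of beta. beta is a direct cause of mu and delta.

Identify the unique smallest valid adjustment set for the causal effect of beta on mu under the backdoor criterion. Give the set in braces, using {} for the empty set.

Variables eligible for adjustment (non-descendants of beta, excluding beta and mu): {eta, zeta}.
Backdoor paths from beta to mu:
  (none)
With no backdoor paths the empty set already satisfies the criterion, and it is trivially minimal.

{}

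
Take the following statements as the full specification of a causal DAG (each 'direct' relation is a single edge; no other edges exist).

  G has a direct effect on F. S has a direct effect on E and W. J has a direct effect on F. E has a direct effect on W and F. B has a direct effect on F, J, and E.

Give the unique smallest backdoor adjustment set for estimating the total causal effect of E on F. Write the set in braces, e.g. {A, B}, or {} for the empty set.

Variables eligible for adjustment (non-descendants of E, excluding E and F): {B, G, J, S}.
Backdoor paths from E to F:
  P1: E <- B -> J -> F
  P2: E <- B -> F
The empty set is not sufficient: P1 (E <- B -> J -> F) has no collider blocking it and no conditioned non-collider, so it is open.
Try {B}:
  P1: blocked at fork node B ∈ conditioning set.
  P2: blocked at fork node B ∈ conditioning set.
{B} contains no descendant of E and blocks every backdoor path.
No other singleton works — e.g. {S} leaves P1 open — so {B} is the unique smallest valid adjustment set.

{B}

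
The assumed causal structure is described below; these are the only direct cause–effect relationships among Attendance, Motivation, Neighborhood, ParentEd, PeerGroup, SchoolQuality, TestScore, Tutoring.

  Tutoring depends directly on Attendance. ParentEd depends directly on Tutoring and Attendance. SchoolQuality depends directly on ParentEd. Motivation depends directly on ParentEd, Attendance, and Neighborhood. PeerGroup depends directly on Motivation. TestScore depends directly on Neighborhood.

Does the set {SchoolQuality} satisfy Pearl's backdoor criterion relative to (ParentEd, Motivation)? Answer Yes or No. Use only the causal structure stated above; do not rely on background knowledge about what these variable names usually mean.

Backdoor paths from ParentEd to Motivation (paths whose first edge points into ParentEd):
  P1: ParentEd <- Attendance -> Motivation
  P2: ParentEd <- Tutoring <- Attendance -> Motivation
Condition 1 (no descendant of ParentEd in the set): FAILS — SchoolQuality is a descendant of ParentEd.
Condition 2 (every backdoor path blocked by {SchoolQuality}):
  P1: open — no interior node is in the conditioning set.
  P2: open — no interior node is in the conditioning set.
{SchoolQuality} does not satisfy the backdoor criterion.

No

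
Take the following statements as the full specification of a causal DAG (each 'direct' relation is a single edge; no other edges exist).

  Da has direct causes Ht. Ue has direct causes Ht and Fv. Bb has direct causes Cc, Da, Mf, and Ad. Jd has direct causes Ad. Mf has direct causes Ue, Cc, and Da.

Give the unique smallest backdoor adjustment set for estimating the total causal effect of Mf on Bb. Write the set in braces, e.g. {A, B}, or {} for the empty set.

Variables eligible for adjustment (non-descendants of Mf, excluding Mf and Bb): {Ad, Cc, Da, Fv, Ht, Jd, Ue}.
Backdoor paths from Mf to Bb:
  P1: Mf <- Cc -> Bb
  P2: Mf <- Ue <- Ht -> Da -> Bb
  P3: Mf <- Da -> Bb
The empty set is not sufficient: P1 (Mf <- Cc -> Bb) has no collider blocking it and no conditioned non-collider, so it is open.
Try {Cc, Da}:
  P1: blocked at fork node Cc ∈ conditioning set.
  P2: blocked at chain node Da ∈ conditioning set.
  P3: blocked at fork node Da ∈ conditioning set.
{Cc, Da} contains no descendant of Mf and blocks every backdoor path.
Every element of {Cc, Da} is needed (dropping Cc leaves P1 open; dropping Da leaves P2 open), so no proper subset is valid.
Among all size-2 subsets of the eligible variables, only {Cc, Da} blocks every backdoor path, so it is the unique smallest valid adjustment set.

{Cc, Da}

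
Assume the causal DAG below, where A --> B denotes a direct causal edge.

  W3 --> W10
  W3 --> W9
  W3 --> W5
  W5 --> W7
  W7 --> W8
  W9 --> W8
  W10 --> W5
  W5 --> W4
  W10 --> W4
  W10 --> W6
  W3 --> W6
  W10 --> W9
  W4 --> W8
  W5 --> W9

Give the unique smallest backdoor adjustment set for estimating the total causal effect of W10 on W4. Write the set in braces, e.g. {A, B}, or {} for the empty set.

{W3}

Variables eligible for adjustment (non-descendants of W10, excluding W10 and W4): {W3}.
Backdoor paths from W10 to W4:
  P1: W10 <- W3 -> W5 -> W7 -> W8 <- W4
  P2: W10 <- W3 -> W5 -> W4
  P3: W10 <- W3 -> W5 -> W9 -> W8 <- W4
  P4: W10 <- W3 -> W9 <- W5 -> W7 -> W8 <- W4
  P5: W10 <- W3 -> W9 <- W5 -> W4
  P6: W10 <- W3 -> W9 -> W8 <- W7 <- W5 -> W4
  P7: W10 <- W3 -> W9 -> W8 <- W4
The empty set is not sufficient: P2 (W10 <- W3 -> W5 -> W4) has no collider blocking it and no conditioned non-collider, so it is open.
Try {W3}:
  P1: blocked at fork node W3 ∈ conditioning set.
  P2: blocked at fork node W3 ∈ conditioning set.
  P3: blocked at fork node W3 ∈ conditioning set.
  P4: blocked at fork node W3 ∈ conditioning set.
  P5: blocked at fork node W3 ∈ conditioning set.
  P6: blocked at fork node W3 ∈ conditioning set.
  P7: blocked at fork node W3 ∈ conditioning set.
{W3} contains no descendant of W10 and blocks every backdoor path.
{W3} is the unique smallest valid adjustment set.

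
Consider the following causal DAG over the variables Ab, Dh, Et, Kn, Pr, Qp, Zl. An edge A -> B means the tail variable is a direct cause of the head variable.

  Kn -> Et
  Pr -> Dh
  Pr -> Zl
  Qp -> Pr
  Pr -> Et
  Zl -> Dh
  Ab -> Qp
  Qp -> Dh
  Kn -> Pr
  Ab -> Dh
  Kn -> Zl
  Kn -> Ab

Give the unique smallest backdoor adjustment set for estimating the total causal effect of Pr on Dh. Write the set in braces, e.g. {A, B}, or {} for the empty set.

Variables eligible for adjustment (non-descendants of Pr, excluding Pr and Dh): {Ab, Kn, Qp}.
Backdoor paths from Pr to Dh:
  P1: Pr <- Kn -> Ab -> Qp -> Dh
  P2: Pr <- Kn -> Ab -> Dh
  P3: Pr <- Kn -> Zl -> Dh
  P4: Pr <- Qp <- Ab <- Kn -> Zl -> Dh
  P5: Pr <- Qp <- Ab -> Dh
  P6: Pr <- Qp -> Dh
The empty set is not sufficient: P1 (Pr <- Kn -> Ab -> Qp -> Dh) has no collider blocking it and no conditioned non-collider, so it is open.
Try {Kn, Qp}:
  P1: blocked at fork node Kn ∈ conditioning set.
  P2: blocked at fork node Kn ∈ conditioning set.
  P3: blocked at fork node Kn ∈ conditioning set.
  P4: blocked at chain node Qp ∈ conditioning set.
  P5: blocked at chain node Qp ∈ conditioning set.
  P6: blocked at fork node Qp ∈ conditioning set.
{Kn, Qp} contains no descendant of Pr and blocks every backdoor path.
Every element of {Kn, Qp} is needed (dropping Kn leaves P2 open; dropping Qp leaves P5 open), so no proper subset is valid.
Among all size-2 subsets of the eligible variables, only {Kn, Qp} blocks every backdoor path, so it is the unique smallest valid adjustment set.

{Kn, Qp}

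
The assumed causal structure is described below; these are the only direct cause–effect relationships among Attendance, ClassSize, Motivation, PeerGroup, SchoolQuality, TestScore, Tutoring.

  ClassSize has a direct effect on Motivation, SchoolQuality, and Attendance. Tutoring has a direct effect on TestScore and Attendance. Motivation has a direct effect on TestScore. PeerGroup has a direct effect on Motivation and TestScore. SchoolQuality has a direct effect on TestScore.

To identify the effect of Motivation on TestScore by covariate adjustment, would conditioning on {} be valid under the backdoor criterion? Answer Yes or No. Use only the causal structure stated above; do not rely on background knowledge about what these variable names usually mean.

No

Backdoor paths from Motivation to TestScore (paths whose first edge points into Motivation):
  P1: Motivation <- ClassSize -> Attendance <- Tutoring -> TestScore
  P2: Motivation <- ClassSize -> SchoolQuality -> TestScore
  P3: Motivation <- PeerGroup -> TestScore
Condition 1 (no descendant of Motivation in the set): holds — descendants of Motivation are {TestScore}; none are in {}.
Condition 2 (every backdoor path blocked by {}):
  P1: blocked at collider Attendance (neither it nor any descendant is in the conditioning set).
  P2: open — no interior node is in the conditioning set.
  P3: open — no interior node is in the conditioning set.
{} does not satisfy the backdoor criterion.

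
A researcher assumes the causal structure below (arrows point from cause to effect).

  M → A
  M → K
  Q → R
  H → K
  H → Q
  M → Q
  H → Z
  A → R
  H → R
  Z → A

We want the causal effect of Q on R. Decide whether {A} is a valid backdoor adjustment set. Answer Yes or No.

No

Backdoor paths from Q to R (paths whose first edge points into Q):
  P1: Q <- M -> K <- H -> Z -> A -> R
  P2: Q <- M -> K <- H -> R
  P3: Q <- M -> A <- Z <- H -> R
  P4: Q <- M -> A -> R
  P5: Q <- H -> K <- M -> A -> R
  P6: Q <- H -> Z -> A -> R
  P7: Q <- H -> R
Condition 1 (no descendant of Q in the set): holds — descendants of Q are {R}; none are in {A}.
Condition 2 (every backdoor path blocked by {A}):
  P1: blocked at collider K (neither it nor any descendant is in the conditioning set).
  P2: blocked at collider K (neither it nor any descendant is in the conditioning set).
  P3: open — collider(s) A are conditioned on (or have a conditioned descendant) and no non-collider on the path is in the set.
  P4: blocked at chain node A ∈ conditioning set.
  P5: blocked at collider K (neither it nor any descendant is in the conditioning set).
  P6: blocked at chain node A ∈ conditioning set.
  P7: open — no interior node is in the conditioning set.
{A} does not satisfy the backdoor criterion.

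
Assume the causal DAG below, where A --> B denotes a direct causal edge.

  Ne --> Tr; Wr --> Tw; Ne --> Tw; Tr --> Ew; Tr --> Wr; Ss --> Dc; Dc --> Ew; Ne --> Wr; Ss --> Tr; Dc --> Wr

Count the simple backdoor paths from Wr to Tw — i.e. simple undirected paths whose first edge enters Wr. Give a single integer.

4

A backdoor path from Wr to Tw is any simple undirected path whose first edge points into Wr (i.e. leaves Wr via a parent).
Parents of Wr: {Dc, Ne, Tr}.
Enumerating:
  P1: Wr <- Ne -> Tw
  P2: Wr <- Tr <- Ne -> Tw
  P3: Wr <- Dc <- Ss -> Tr <- Ne -> Tw
  P4: Wr <- Dc -> Ew <- Tr <- Ne -> Tw
That exhausts the simple backdoor paths. Count: 4.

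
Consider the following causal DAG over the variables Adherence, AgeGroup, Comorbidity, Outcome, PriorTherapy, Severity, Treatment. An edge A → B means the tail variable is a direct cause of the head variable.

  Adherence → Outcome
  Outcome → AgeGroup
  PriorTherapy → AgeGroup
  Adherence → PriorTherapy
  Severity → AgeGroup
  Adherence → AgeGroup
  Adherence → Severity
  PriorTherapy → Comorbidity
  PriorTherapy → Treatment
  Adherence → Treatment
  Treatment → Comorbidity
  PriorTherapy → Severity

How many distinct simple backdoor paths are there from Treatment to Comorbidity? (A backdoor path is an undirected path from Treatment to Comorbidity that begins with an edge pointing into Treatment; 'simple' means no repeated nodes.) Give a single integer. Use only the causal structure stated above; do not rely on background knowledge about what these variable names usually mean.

A backdoor path from Treatment to Comorbidity is any simple undirected path whose first edge points into Treatment (i.e. leaves Treatment via a parent).
Parents of Treatment: {Adherence, PriorTherapy}.
Enumerating:
  P1: Treatment <- Adherence -> PriorTherapy -> Comorbidity
  P2: Treatment <- Adherence -> Outcome -> AgeGroup <- PriorTherapy -> Comorbidity
  P3: Treatment <- Adherence -> Outcome -> AgeGroup <- Severity <- PriorTherapy -> Comorbidity
  P4: Treatment <- Adherence -> Severity <- PriorTherapy -> Comorbidity
  P5: Treatment <- Adherence -> Severity -> AgeGroup <- PriorTherapy -> Comorbidity
  P6: Treatment <- Adherence -> AgeGroup <- PriorTherapy -> Comorbidity
  P7: Treatment <- Adherence -> AgeGroup <- Severity <- PriorTherapy -> Comorbidity
  P8: Treatment <- PriorTherapy -> Comorbidity
That exhausts the simple backdoor paths. Count: 8.

8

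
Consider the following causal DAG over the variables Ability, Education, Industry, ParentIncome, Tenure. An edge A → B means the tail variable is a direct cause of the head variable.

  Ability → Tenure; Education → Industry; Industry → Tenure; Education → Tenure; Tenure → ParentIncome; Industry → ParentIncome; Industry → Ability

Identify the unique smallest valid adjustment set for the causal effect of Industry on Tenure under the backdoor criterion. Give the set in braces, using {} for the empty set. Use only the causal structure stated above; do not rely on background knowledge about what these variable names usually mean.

Variables eligible for adjustment (non-descendants of Industry, excluding Industry and Tenure): {Education}.
Backdoor paths from Industry to Tenure:
  P1: Industry <- Education -> Tenure
The empty set is not sufficient: P1 (Industry <- Education -> Tenure) has no collider blocking it and no conditioned non-collider, so it is open.
Try {Education}:
  P1: blocked at fork node Education ∈ conditioning set.
{Education} contains no descendant of Industry and blocks every backdoor path.
{Education} is the unique smallest valid adjustment set.

{Education}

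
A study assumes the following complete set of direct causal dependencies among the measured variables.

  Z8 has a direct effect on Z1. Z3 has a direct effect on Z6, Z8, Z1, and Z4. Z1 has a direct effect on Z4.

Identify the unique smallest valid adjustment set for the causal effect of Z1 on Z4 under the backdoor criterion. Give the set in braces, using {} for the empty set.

{Z3}

Variables eligible for adjustment (non-descendants of Z1, excluding Z1 and Z4): {Z3, Z6, Z8}.
Backdoor paths from Z1 to Z4:
  P1: Z1 <- Z3 -> Z4
  P2: Z1 <- Z8 <- Z3 -> Z4
The empty set is not sufficient: P1 (Z1 <- Z3 -> Z4) has no collider blocking it and no conditioned non-collider, so it is open.
Try {Z3}:
  P1: blocked at fork node Z3 ∈ conditioning set.
  P2: blocked at fork node Z3 ∈ conditioning set.
{Z3} contains no descendant of Z1 and blocks every backdoor path.
No other singleton works — e.g. {Z8} leaves P1 open — so {Z3} is the unique smallest valid adjustment set.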